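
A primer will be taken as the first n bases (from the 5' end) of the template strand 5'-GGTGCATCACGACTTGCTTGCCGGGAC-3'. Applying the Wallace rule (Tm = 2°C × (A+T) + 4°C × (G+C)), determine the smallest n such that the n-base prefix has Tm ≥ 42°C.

n = 13

First 12 bases: GGTGCATCACGA → Tm = 38°C (< 42°C)
First 13 bases: GGTGCATCACGAC → Tm = 42°C (≥ 42°C)
Since every base adds ≥2°C, Tm only increases with n, so the threshold is first crossed at n = 13.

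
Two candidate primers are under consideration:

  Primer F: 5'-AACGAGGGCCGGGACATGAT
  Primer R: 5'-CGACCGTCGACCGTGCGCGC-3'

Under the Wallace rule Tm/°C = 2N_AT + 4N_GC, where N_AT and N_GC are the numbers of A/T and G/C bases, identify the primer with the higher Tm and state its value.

Primer R, 72°C

Primer F: A+T=8, G+C=12 → Tm = 2(8)+4(12) = 64°C
Primer R: A+T=4, G+C=16 → Tm = 2(4)+4(16) = 72°C
64°C vs 72°C → primer R is higher.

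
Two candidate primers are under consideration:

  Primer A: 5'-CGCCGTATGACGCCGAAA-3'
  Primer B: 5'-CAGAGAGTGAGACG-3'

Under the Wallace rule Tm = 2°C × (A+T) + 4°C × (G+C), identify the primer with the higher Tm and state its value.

Primer A, 58°C

Primer A: A+T=7, G+C=11 → Tm = 2(7)+4(11) = 58°C
Primer B: A+T=6, G+C=8 → Tm = 2(6)+4(8) = 44°C
58°C vs 44°C → primer A is higher.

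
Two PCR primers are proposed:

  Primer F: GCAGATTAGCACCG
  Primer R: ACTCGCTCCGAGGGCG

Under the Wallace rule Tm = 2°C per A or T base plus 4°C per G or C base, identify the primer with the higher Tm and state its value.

Primer R, 56°C

Primer F: A+T=6, G+C=8 → Tm = 2(6)+4(8) = 44°C
Primer R: A+T=4, G+C=12 → Tm = 2(4)+4(12) = 56°C
44°C vs 56°C → primer R is higher.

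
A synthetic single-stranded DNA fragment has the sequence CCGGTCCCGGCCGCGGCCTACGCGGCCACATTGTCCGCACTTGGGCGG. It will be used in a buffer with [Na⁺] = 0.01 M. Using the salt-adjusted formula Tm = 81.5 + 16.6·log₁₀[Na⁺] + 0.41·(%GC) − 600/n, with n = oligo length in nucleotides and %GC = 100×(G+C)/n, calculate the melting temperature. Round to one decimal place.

Length n = 48. Counting bases: G=17, T=7, C=20, A=4
G+C = 37, so %GC = 37/48 × 100 = 77.083%
Salt term: 16.6 × (-2) = -33.2
GC term: 0.41 × 77.083 = 31.604; length term: −600/48 = −12.5
Tm = 81.5 + (-33.2) + 31.604 − 12.5 = 67.404 → 67.4°C

67.4°C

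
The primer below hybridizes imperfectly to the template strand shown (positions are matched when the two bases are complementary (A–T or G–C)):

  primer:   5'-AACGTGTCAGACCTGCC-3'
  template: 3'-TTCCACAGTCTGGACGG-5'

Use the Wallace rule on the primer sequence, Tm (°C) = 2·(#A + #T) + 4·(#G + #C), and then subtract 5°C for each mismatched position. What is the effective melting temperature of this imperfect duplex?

49°C

Primer base counts: A=4, T=3, G=4, C=6 → A+T=7, G+C=10
Perfect-match Tm = 2(7) + 4(10) = 14 + 40 = 54°C
Mismatches (positions where the bases are not complementary): 1 (at position 3)
Effective Tm = 54 − 1×5 = 54 − 5 = 49°C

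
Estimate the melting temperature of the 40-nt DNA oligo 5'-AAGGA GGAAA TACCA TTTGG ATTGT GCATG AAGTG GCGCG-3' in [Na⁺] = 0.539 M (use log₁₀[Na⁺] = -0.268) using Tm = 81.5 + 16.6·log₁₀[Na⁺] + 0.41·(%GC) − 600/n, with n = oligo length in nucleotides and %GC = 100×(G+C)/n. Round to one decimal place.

81.5°C

Length n = 40. Counting bases: A=12, G=14, C=5, T=9
G+C = 19, so %GC = 19/40 × 100 = 47.5%
Salt term: 16.6 × (-0.268) = -4.449
GC term: 0.41 × 47.5 = 19.475; length term: −600/40 = −15
Tm = 81.5 + (-4.449) + 19.475 − 15 = 81.526 → 81.5°C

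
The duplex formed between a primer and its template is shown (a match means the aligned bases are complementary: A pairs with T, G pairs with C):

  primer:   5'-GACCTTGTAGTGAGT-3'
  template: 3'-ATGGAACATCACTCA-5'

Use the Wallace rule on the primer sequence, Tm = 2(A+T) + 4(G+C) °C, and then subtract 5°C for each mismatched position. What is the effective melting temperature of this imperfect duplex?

Primer base counts: A=3, T=5, G=5, C=2 → A+T=8, G+C=7
Perfect-match Tm = 2(8) + 4(7) = 16 + 28 = 44°C
Mismatches (positions where the bases are not complementary): 1 (at position 1)
Effective Tm = 44 − 1×5 = 44 − 5 = 39°C

39°C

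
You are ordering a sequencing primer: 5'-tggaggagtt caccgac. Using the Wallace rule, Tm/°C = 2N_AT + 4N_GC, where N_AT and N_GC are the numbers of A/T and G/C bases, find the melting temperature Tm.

Counting bases: A=4, T=3, G=6, C=4
So N_AT = 7 and N_GC = 10.
Tm = 2×7 + 4×10 = 54°C

54°C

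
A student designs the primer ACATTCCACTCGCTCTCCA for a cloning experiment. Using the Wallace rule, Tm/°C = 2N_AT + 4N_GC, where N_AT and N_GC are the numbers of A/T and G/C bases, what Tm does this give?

G=1, T=5, C=9, A=4
So N_AT = 9 and N_GC = 10.
Tm = 2(9) + 4(10) = 18 + 40 = 58°C

58°C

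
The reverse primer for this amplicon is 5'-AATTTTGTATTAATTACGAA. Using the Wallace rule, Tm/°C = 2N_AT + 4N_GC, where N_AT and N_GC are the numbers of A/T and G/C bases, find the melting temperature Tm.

46°C

Counting bases: G=2, A=8, C=1, T=9
So N_AT = 17 and N_GC = 3.
Tm = 2×17 + 4×3 = 46°C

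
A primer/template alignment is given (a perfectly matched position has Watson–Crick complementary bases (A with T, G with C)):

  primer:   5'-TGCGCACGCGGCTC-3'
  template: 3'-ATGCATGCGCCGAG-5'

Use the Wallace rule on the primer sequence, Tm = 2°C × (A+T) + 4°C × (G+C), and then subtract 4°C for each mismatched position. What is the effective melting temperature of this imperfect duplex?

Primer base counts: A=1, T=2, G=5, C=6 → A+T=3, G+C=11
Perfect-match Tm = 2(3) + 4(11) = 6 + 44 = 50°C
Mismatches (positions where the bases are not complementary): 2 (at positions 2, 5)
Effective Tm = 50 − 2×4 = 50 − 8 = 42°C

42°C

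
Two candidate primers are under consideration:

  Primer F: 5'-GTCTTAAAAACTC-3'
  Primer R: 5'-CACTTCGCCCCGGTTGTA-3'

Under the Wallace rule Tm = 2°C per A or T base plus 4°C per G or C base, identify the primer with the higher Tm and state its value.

Primer R, 58°C

Primer F: A+T=9, G+C=4 → Tm = 2(9)+4(4) = 34°C
Primer R: A+T=7, G+C=11 → Tm = 2(7)+4(11) = 58°C
34°C vs 58°C → primer R is higher.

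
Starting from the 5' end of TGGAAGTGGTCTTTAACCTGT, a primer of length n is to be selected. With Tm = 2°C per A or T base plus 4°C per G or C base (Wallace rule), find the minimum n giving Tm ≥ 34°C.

First 10 bases: TGGAAGTGGT → Tm = 30°C (< 34°C)
First 11 bases: TGGAAGTGGTC → Tm = 34°C (≥ 34°C)
Since every base adds ≥2°C, Tm only increases with n, so the threshold is first crossed at n = 11.

n = 11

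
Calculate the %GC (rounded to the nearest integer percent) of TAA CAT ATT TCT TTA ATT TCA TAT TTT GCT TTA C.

Counting bases: A=9, T=19, G=1, C=5
G+C = 1 + 5 = 6 out of 34 bases
%GC = 6/34 × 100 = 17.65% ≈ 18%

18%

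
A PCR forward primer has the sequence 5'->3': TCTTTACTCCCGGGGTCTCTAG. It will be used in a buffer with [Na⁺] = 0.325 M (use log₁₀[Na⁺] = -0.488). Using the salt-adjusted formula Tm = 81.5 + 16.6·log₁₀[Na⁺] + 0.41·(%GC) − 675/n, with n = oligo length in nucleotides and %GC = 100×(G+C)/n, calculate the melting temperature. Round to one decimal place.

Length n = 22. T=8, G=5, A=2, C=7
G+C = 12, so %GC = 12/22 × 100 = 54.545%
Salt term: 16.6 × (-0.488) = -8.101
GC term: 0.41 × 54.545 = 22.363; length term: −675/22 = −30.682
Tm = 81.5 + (-8.101) + 22.363 − 30.682 = 65.08 → 65.1°C

65.1°C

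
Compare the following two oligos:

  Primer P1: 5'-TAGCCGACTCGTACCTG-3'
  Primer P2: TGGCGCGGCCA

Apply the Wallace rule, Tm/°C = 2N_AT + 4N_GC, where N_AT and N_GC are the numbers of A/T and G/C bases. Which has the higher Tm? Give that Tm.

Primer P1, 54°C

Primer P1: A+T=7, G+C=10 → Tm = 2(7)+4(10) = 54°C
Primer P2: A+T=2, G+C=9 → Tm = 2(2)+4(9) = 40°C
54°C vs 40°C → primer P1 is higher.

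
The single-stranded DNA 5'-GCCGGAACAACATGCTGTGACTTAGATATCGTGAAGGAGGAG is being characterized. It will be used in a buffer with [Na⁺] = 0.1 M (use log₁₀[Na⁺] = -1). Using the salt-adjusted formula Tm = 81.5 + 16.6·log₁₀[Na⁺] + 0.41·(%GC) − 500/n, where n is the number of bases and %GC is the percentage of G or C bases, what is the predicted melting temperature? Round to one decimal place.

73.5°C

Length n = 42. Counting bases: A=13, G=14, C=7, T=8
G+C = 21, so %GC = 21/42 × 100 = 50%
Salt term: 16.6 × (-1) = -16.6
GC term: 0.41 × 50 = 20.5; length term: −500/42 = −11.905
Tm = 81.5 + (-16.6) + 20.5 − 11.905 = 73.495 → 73.5°C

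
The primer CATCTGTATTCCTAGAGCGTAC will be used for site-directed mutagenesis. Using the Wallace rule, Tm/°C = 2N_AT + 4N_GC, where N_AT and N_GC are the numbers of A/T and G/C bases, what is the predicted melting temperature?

Counting bases: G=4, C=6, T=7, A=5
So N_AT = 12 and N_GC = 10.
Tm = 2(12) + 4(10) = 24 + 40 = 64°C

64°C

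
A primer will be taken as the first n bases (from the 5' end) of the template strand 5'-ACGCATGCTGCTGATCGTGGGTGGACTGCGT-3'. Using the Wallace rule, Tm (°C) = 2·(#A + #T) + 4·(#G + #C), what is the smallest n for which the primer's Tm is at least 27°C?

n = 9

First 8 bases: ACGCATGC → Tm = 26°C (< 27°C)
First 9 bases: ACGCATGCT → Tm = 28°C (≥ 27°C)
Each additional base adds 2°C (A/T) or 4°C (G/C), so Tm is non-decreasing in n; n = 9 is the first length to reach 27°C.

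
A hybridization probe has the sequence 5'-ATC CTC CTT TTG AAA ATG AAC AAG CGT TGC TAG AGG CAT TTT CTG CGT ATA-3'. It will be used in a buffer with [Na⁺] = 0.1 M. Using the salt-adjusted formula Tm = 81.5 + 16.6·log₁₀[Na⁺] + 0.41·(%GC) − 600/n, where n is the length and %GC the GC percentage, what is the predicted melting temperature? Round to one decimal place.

69.2°C

Length n = 51. Counting bases: C=10, G=10, A=14, T=17
G+C = 20, so %GC = 20/51 × 100 = 39.216%
Salt term: 16.6 × (-1) = -16.6
GC term: 0.41 × 39.216 = 16.079; length term: −600/51 = −11.765
Tm = 81.5 + (-16.6) + 16.079 − 11.765 = 69.214 → 69.2°C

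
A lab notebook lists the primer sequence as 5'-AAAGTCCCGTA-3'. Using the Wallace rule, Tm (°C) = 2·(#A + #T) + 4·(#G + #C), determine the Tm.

C=3, G=2, T=2, A=4
So N_AT = 6 and N_GC = 5.
Tm = 2×6 + 4×5 = 32°C

32°C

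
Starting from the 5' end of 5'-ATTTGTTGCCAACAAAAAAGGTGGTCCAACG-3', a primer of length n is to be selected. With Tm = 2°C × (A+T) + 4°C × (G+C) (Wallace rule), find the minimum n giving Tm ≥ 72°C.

n = 26

First 25 bases: ATTTGTTGCCAACAAAAAAGGTGGT → Tm = 68°C (< 72°C)
First 26 bases: ATTTGTTGCCAACAAAAAAGGTGGTC → Tm = 72°C (≥ 72°C)
Each additional base adds 2°C (A/T) or 4°C (G/C), so Tm is non-decreasing in n; n = 26 is the first length to reach 72°C.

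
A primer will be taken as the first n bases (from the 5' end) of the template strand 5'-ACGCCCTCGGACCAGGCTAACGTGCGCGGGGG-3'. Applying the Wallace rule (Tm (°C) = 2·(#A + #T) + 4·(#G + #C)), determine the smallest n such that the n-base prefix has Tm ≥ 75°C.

First 22 bases: ACGCCCTCGGACCAGGCTAACG → Tm = 74°C (< 75°C)
First 23 bases: ACGCCCTCGGACCAGGCTAACGT → Tm = 76°C (≥ 75°C)
Each additional base adds 2°C (A/T) or 4°C (G/C), so Tm is non-decreasing in n; n = 23 is the first length to reach 75°C.

n = 23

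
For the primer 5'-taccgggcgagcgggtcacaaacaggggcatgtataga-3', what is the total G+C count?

Scanning the sequence gives C=8, G=14, T=5, A=11.
G+C = 14 + 8 = 22

22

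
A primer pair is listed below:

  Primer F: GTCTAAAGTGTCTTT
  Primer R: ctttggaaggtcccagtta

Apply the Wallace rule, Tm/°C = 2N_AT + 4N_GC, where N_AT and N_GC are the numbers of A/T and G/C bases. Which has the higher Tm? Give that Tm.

Primer R, 56°C

Primer F: A+T=10, G+C=5 → Tm = 2(10)+4(5) = 40°C
Primer R: A+T=10, G+C=9 → Tm = 2(10)+4(9) = 56°C
40°C vs 56°C → primer R is higher.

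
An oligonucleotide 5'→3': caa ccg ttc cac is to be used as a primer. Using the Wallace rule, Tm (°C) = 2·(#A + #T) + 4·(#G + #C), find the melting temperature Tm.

Scanning the sequence gives C=6, T=2, A=3, G=1.
A+T = 5, G+C = 7
Tm = 4·7 + 2·5 = 28 + 10 = 38°C

38°C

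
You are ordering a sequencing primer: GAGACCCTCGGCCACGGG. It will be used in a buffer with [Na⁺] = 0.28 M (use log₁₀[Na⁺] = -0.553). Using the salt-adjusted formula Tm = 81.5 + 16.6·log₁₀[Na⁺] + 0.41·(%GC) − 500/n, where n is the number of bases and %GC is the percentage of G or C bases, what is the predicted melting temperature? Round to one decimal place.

Length n = 18. Base counts: C=7, A=3, T=1, G=7
G+C = 14, so %GC = 14/18 × 100 = 77.778%
Salt term: 16.6 × (-0.553) = -9.18
GC term: 0.41 × 77.778 = 31.889; length term: −500/18 = −27.778
Tm = 81.5 + (-9.18) + 31.889 − 27.778 = 76.431 → 76.4°C

76.4°C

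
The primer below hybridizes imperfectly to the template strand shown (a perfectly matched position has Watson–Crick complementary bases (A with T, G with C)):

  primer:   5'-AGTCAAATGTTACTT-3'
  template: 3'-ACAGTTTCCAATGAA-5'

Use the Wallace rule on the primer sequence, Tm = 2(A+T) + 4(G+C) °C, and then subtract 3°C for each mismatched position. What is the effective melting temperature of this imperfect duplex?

Primer base counts: A=5, T=6, G=2, C=2 → A+T=11, G+C=4
Perfect-match Tm = 2(11) + 4(4) = 22 + 16 = 38°C
Mismatches (positions where the bases are not complementary): 2 (at positions 1, 8)
Effective Tm = 38 − 2×3 = 38 − 6 = 32°C

32°C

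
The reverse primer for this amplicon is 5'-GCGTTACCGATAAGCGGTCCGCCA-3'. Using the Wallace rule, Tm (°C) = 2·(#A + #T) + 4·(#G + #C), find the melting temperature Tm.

78°C

Base counts: G=7, A=5, C=8, T=4
So N_AT = 9 and N_GC = 15.
Tm = 2(9) + 4(15) = 18 + 60 = 78°C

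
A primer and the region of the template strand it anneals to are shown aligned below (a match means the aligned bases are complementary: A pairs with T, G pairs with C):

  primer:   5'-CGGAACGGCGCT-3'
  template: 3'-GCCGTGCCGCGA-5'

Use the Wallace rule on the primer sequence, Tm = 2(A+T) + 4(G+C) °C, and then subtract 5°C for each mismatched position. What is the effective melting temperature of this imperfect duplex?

Primer base counts: A=2, T=1, G=5, C=4 → A+T=3, G+C=9
Perfect-match Tm = 2(3) + 4(9) = 6 + 36 = 42°C
Mismatches (positions where the bases are not complementary): 1 (at position 4)
Effective Tm = 42 − 1×5 = 42 − 5 = 37°C

37°C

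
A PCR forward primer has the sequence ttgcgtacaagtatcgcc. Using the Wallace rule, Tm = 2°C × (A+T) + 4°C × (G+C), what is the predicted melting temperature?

Counting bases: T=5, C=5, G=4, A=4
A+T = 9, G+C = 9
Tm = 4·9 + 2·9 = 36 + 18 = 54°C

54°C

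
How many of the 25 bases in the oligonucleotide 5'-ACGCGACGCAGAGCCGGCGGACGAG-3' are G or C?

19

T=0, A=6, G=11, C=8
G+C = 11 + 8 = 19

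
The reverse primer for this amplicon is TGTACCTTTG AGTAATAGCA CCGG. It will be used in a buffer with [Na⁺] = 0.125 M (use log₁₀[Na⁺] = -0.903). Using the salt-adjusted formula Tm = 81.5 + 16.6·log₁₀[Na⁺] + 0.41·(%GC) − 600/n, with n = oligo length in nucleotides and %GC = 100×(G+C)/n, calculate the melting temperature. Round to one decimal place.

60.3°C

Length n = 24. Base counts: C=5, A=6, G=6, T=7
G+C = 11, so %GC = 11/24 × 100 = 45.833%
Salt term: 16.6 × (-0.903) = -14.99
GC term: 0.41 × 45.833 = 18.792; length term: −600/24 = −25
Tm = 81.5 + (-14.99) + 18.792 − 25 = 60.302 → 60.3°C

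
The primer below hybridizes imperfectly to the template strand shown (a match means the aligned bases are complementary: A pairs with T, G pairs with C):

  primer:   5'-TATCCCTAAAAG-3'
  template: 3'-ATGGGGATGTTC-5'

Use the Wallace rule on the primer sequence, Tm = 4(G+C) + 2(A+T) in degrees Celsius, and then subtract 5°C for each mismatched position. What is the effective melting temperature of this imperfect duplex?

Primer base counts: A=5, T=3, G=1, C=3 → A+T=8, G+C=4
Perfect-match Tm = 2(8) + 4(4) = 16 + 16 = 32°C
Mismatches (positions where the bases are not complementary): 2 (at positions 3, 9)
Effective Tm = 32 − 2×5 = 32 − 10 = 22°C

22°C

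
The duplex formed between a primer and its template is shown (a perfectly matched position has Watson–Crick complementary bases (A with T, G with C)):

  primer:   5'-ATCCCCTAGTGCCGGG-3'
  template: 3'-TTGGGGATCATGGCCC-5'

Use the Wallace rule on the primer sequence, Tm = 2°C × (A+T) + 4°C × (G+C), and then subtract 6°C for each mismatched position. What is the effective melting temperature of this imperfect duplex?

42°C

Primer base counts: A=2, T=3, G=5, C=6 → A+T=5, G+C=11
Perfect-match Tm = 2(5) + 4(11) = 10 + 44 = 54°C
Mismatches (positions where the bases are not complementary): 2 (at positions 2, 11)
Effective Tm = 54 − 2×6 = 54 − 12 = 42°C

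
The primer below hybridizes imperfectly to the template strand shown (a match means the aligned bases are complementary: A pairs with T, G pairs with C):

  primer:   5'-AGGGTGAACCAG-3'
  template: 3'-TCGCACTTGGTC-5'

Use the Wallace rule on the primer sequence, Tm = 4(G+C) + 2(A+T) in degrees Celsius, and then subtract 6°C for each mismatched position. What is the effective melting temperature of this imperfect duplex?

32°C

Primer base counts: A=4, T=1, G=5, C=2 → A+T=5, G+C=7
Perfect-match Tm = 2(5) + 4(7) = 10 + 28 = 38°C
Mismatches (positions where the bases are not complementary): 1 (at position 3)
Effective Tm = 38 − 1×6 = 38 − 6 = 32°C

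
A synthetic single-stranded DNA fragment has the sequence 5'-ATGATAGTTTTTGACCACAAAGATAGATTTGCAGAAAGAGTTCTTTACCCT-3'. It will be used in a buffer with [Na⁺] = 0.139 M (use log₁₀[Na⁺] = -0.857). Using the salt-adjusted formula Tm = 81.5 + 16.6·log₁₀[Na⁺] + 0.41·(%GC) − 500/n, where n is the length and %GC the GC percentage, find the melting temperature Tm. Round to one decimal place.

71.1°C

Length n = 51. Base counts: C=8, T=17, G=9, A=17
G+C = 17, so %GC = 17/51 × 100 = 33.333%
Salt term: 16.6 × (-0.857) = -14.226
GC term: 0.41 × 33.333 = 13.667; length term: −500/51 = −9.804
Tm = 81.5 + (-14.226) + 13.667 − 9.804 = 71.137 → 71.1°C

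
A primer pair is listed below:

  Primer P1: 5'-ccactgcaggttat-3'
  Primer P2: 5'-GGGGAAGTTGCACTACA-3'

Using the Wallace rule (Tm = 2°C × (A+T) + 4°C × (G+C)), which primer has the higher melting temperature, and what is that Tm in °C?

Primer P2, 52°C

Primer P1: A+T=7, G+C=7 → Tm = 2(7)+4(7) = 42°C
Primer P2: A+T=8, G+C=9 → Tm = 2(8)+4(9) = 52°C
42°C vs 52°C → primer P2 is higher.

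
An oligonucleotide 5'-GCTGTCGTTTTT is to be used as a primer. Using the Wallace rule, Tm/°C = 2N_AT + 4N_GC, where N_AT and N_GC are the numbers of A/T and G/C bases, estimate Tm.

34°C

Counting bases: A=0, G=3, T=7, C=2
AT pairs contribute 7, GC pairs contribute 5.
Tm = 2×7 + 4×5 = 34°C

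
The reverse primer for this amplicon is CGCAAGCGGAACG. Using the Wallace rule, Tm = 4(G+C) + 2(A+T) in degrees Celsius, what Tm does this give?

44°C

A=4, G=5, C=4, T=0
So N_AT = 4 and N_GC = 9.
Tm = 2(4) + 4(9) = 8 + 36 = 44°C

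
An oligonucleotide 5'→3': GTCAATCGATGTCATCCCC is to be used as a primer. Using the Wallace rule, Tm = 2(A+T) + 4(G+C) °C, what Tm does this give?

C=7, T=5, G=3, A=4
AT pairs contribute 9, GC pairs contribute 10.
Tm = 2(9) + 4(10) = 18 + 40 = 58°C

58°C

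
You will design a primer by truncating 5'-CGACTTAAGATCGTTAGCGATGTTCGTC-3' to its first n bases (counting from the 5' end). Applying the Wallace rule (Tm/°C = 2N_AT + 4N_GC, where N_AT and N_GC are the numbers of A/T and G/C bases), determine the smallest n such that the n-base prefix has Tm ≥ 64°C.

n = 22

First 21 bases: CGACTTAAGATCGTTAGCGAT → Tm = 60°C (< 64°C)
First 22 bases: CGACTTAAGATCGTTAGCGATG → Tm = 64°C (≥ 64°C)
Each additional base adds 2°C (A/T) or 4°C (G/C), so Tm is non-decreasing in n; n = 22 is the first length to reach 64°C.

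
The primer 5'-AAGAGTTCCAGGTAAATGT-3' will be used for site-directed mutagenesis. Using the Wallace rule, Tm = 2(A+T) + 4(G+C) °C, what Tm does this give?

52°C

Counting bases: G=5, C=2, T=5, A=7
So N_AT = 12 and N_GC = 7.
Tm = 2(12) + 4(7) = 24 + 28 = 52°C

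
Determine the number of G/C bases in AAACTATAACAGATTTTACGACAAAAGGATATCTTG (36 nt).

Base counts: T=10, A=16, C=5, G=5
Total G or C: 5 + 5 = 10

10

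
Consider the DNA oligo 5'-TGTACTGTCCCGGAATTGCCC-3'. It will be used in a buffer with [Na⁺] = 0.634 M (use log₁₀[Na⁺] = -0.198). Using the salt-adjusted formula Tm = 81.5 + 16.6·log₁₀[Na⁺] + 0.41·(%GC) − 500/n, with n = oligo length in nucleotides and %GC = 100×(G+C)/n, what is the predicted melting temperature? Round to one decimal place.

Length n = 21. C=7, T=6, A=3, G=5
G+C = 12, so %GC = 12/21 × 100 = 57.143%
Salt term: 16.6 × (-0.198) = -3.287
GC term: 0.41 × 57.143 = 23.429; length term: −500/21 = −23.81
Tm = 81.5 + (-3.287) + 23.429 − 23.81 = 77.832 → 77.8°C

77.8°C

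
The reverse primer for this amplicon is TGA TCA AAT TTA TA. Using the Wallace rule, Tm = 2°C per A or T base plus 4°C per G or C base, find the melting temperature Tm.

32°C

Base counts: T=6, G=1, A=6, C=1
AT pairs contribute 12, GC pairs contribute 2.
Tm = 4·2 + 2·12 = 8 + 24 = 32°C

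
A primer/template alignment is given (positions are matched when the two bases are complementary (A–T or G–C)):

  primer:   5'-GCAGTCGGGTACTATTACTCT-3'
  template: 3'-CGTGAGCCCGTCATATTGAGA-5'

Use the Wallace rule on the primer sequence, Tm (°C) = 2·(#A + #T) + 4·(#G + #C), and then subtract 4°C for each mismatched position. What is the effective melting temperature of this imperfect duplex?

Primer base counts: A=4, T=7, G=5, C=5 → A+T=11, G+C=10
Perfect-match Tm = 2(11) + 4(10) = 22 + 40 = 62°C
Mismatches (positions where the bases are not complementary): 4 (at positions 4, 10, 12, 16)
Effective Tm = 62 − 4×4 = 62 − 16 = 46°C

46°C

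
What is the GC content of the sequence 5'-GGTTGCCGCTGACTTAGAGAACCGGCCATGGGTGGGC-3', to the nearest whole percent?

Counting bases: T=7, A=6, C=9, G=15
G+C = 15 + 9 = 24 out of 37 bases
%GC = 24/37 × 100 = 64.86% ≈ 65%

65%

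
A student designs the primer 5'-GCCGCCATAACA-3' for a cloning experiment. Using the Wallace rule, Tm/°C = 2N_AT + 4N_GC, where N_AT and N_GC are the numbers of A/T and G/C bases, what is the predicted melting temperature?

Base counts: T=1, C=5, A=4, G=2
AT pairs contribute 5, GC pairs contribute 7.
Tm = 4·7 + 2·5 = 28 + 10 = 38°C

38°C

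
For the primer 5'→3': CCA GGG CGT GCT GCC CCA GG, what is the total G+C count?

16

Base counts: G=8, C=8, T=2, A=2
G+C = 8 + 8 = 16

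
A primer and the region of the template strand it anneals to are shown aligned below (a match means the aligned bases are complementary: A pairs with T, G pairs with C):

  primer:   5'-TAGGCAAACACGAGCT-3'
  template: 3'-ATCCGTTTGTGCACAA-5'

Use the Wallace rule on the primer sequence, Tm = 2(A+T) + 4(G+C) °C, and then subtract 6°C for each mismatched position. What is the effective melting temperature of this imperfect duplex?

Primer base counts: A=6, T=2, G=4, C=4 → A+T=8, G+C=8
Perfect-match Tm = 2(8) + 4(8) = 16 + 32 = 48°C
Mismatches (positions where the bases are not complementary): 2 (at positions 13, 15)
Effective Tm = 48 − 2×6 = 48 − 12 = 36°C

36°C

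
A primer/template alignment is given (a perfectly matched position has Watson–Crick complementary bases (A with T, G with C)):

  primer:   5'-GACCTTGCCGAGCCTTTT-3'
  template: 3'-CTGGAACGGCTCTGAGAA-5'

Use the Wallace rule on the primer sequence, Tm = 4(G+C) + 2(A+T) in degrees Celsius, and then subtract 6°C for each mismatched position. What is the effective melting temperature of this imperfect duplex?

44°C

Primer base counts: A=2, T=6, G=4, C=6 → A+T=8, G+C=10
Perfect-match Tm = 2(8) + 4(10) = 16 + 40 = 56°C
Mismatches (positions where the bases are not complementary): 2 (at positions 13, 16)
Effective Tm = 56 − 2×6 = 56 − 12 = 44°C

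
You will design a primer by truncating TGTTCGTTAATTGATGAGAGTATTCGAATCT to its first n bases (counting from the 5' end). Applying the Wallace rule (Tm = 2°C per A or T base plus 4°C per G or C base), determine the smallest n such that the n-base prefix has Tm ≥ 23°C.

First 8 bases: TGTTCGTT → Tm = 22°C (< 23°C)
First 9 bases: TGTTCGTTA → Tm = 24°C (≥ 23°C)
Each additional base adds 2°C (A/T) or 4°C (G/C), so Tm is non-decreasing in n; n = 9 is the first length to reach 23°C.

n = 9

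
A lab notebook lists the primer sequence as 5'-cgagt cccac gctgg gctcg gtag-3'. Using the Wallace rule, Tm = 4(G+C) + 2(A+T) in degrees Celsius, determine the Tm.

Base counts: C=8, G=9, T=4, A=3
AT pairs contribute 7, GC pairs contribute 17.
Tm = 2(7) + 4(17) = 14 + 68 = 82°C

82°C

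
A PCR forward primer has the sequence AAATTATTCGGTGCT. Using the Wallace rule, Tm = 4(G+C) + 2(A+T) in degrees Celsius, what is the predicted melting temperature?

Base counts: G=3, T=6, A=4, C=2
A+T = 10, G+C = 5
Tm = 2(10) + 4(5) = 20 + 20 = 40°C

40°C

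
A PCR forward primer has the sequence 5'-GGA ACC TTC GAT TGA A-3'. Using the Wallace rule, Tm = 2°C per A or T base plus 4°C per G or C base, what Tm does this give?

Counting bases: C=3, A=5, T=4, G=4
AT pairs contribute 9, GC pairs contribute 7.
Tm = 4·7 + 2·9 = 28 + 18 = 46°C

46°C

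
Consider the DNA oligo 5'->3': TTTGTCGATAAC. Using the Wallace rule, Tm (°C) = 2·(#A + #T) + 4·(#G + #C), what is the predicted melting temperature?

32°C

Counting bases: C=2, T=5, A=3, G=2
A+T = 8, G+C = 4
Tm = 2(8) + 4(4) = 16 + 16 = 32°C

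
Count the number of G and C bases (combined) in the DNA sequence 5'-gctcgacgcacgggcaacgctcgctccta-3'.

20

Scanning the sequence gives G=8, T=4, A=5, C=12.
Total G or C: 8 + 12 = 20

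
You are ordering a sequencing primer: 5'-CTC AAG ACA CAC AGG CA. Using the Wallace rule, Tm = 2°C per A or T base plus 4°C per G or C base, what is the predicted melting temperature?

C=6, T=1, A=7, G=3
AT pairs contribute 8, GC pairs contribute 9.
Tm = 2×8 + 4×9 = 52°C

52°C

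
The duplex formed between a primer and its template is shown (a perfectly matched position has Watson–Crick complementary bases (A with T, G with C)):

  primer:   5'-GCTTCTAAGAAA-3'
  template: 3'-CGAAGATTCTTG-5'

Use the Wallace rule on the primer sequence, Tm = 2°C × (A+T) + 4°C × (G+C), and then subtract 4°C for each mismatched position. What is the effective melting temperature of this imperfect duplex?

28°C

Primer base counts: A=5, T=3, G=2, C=2 → A+T=8, G+C=4
Perfect-match Tm = 2(8) + 4(4) = 16 + 16 = 32°C
Mismatches (positions where the bases are not complementary): 1 (at position 12)
Effective Tm = 32 − 1×4 = 32 − 4 = 28°C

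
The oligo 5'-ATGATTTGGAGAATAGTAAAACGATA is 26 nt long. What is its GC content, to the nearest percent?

27%

Counting bases: C=1, G=6, T=7, A=12
G+C = 6 + 1 = 7 out of 26 bases
%GC = 7/26 × 100 = 26.92% ≈ 27%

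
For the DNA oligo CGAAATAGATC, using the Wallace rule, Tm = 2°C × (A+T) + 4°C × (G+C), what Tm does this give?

30°C

Base counts: A=5, C=2, G=2, T=2
So N_AT = 7 and N_GC = 4.
Tm = 4·4 + 2·7 = 16 + 14 = 30°C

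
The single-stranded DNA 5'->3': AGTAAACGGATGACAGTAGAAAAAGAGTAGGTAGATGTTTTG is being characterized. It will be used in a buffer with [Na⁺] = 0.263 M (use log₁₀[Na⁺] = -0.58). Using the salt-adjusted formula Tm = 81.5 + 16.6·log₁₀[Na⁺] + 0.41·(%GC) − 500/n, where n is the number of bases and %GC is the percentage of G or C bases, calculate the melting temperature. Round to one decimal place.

74.6°C

Length n = 42. Counting bases: G=13, T=10, A=17, C=2
G+C = 15, so %GC = 15/42 × 100 = 35.714%
Salt term: 16.6 × (-0.58) = -9.628
GC term: 0.41 × 35.714 = 14.643; length term: −500/42 = −11.905
Tm = 81.5 + (-9.628) + 14.643 − 11.905 = 74.61 → 74.6°C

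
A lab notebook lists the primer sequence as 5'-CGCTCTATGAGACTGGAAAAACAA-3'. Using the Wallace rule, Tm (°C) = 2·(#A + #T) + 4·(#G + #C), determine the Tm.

G=5, A=10, T=4, C=5
So N_AT = 14 and N_GC = 10.
Tm = 2×14 + 4×10 = 68°C

68°C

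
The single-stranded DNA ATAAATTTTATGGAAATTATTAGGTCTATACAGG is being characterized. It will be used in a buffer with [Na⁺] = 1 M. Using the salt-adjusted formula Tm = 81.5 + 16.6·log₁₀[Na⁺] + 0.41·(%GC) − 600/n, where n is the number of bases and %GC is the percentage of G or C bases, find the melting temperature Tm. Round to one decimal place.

Length n = 34. Scanning the sequence gives A=13, G=6, C=2, T=13.
G+C = 8, so %GC = 8/34 × 100 = 23.529%
Salt term: 16.6 × (0) = 0
GC term: 0.41 × 23.529 = 9.647; length term: −600/34 = −17.647
Tm = 81.5 + (0) + 9.647 − 17.647 = 73.5 → 73.5°C

73.5°C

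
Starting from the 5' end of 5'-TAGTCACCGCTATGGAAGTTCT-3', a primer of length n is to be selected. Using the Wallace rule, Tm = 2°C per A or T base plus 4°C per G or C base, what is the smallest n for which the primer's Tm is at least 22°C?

First 7 bases: TAGTCAC → Tm = 20°C (< 22°C)
First 8 bases: TAGTCACC → Tm = 24°C (≥ 22°C)
Since every base adds ≥2°C, Tm only increases with n, so the threshold is first crossed at n = 8.

n = 8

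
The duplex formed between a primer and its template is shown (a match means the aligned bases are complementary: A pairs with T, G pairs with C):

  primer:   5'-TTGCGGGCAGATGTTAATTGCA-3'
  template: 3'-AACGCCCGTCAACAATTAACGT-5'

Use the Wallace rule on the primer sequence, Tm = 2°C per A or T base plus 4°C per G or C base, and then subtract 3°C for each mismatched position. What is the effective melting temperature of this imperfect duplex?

61°C

Primer base counts: A=5, T=7, G=7, C=3 → A+T=12, G+C=10
Perfect-match Tm = 2(12) + 4(10) = 24 + 40 = 64°C
Mismatches (positions where the bases are not complementary): 1 (at position 11)
Effective Tm = 64 − 1×3 = 64 − 3 = 61°C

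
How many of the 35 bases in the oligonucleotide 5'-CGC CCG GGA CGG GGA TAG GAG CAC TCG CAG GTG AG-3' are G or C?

Scanning the sequence gives G=16, C=9, A=7, T=3.
Total G or C: 16 + 9 = 25

25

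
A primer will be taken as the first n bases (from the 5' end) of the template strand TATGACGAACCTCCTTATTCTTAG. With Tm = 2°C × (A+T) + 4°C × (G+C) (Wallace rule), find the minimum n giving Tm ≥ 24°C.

First 8 bases: TATGACGA → Tm = 22°C (< 24°C)
First 9 bases: TATGACGAA → Tm = 24°C (≥ 24°C)
Each additional base adds 2°C (A/T) or 4°C (G/C), so Tm is non-decreasing in n; n = 9 is the first length to reach 24°C.

n = 9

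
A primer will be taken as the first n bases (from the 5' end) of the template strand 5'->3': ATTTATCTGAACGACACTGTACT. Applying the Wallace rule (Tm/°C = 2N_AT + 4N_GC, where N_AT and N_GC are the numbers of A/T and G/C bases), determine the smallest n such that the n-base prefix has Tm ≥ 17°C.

n = 8

First 7 bases: ATTTATC → Tm = 16°C (< 17°C)
First 8 bases: ATTTATCT → Tm = 18°C (≥ 17°C)
Each additional base adds 2°C (A/T) or 4°C (G/C), so Tm is non-decreasing in n; n = 8 is the first length to reach 17°C.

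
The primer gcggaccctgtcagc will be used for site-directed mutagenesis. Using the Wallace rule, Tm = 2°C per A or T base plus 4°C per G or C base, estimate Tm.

Scanning the sequence gives T=2, C=6, A=2, G=5.
So N_AT = 4 and N_GC = 11.
Tm = 4·11 + 2·4 = 44 + 8 = 52°C

52°C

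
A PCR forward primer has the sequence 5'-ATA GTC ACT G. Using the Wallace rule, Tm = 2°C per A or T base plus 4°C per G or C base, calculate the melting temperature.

28°C

T=3, G=2, C=2, A=3
AT pairs contribute 6, GC pairs contribute 4.
Tm = 2×6 + 4×4 = 28°C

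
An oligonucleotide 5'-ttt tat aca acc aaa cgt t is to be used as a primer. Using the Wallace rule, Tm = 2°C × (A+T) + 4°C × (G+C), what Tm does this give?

48°C

Counting bases: A=7, T=7, C=4, G=1
AT pairs contribute 14, GC pairs contribute 5.
Tm = 2(14) + 4(5) = 28 + 20 = 48°C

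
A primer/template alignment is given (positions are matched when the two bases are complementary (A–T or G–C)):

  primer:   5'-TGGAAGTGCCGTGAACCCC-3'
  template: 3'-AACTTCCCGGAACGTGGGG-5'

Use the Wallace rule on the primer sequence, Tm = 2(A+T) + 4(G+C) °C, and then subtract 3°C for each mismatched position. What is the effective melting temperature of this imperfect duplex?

50°C

Primer base counts: A=4, T=3, G=6, C=6 → A+T=7, G+C=12
Perfect-match Tm = 2(7) + 4(12) = 14 + 48 = 62°C
Mismatches (positions where the bases are not complementary): 4 (at positions 2, 7, 11, 14)
Effective Tm = 62 − 4×3 = 62 − 12 = 50°C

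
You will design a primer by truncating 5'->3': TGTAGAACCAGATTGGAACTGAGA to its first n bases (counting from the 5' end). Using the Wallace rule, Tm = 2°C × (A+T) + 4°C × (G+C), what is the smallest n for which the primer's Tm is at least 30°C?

First 10 bases: TGTAGAACCA → Tm = 28°C (< 30°C)
First 11 bases: TGTAGAACCAG → Tm = 32°C (≥ 30°C)
Since every base adds ≥2°C, Tm only increases with n, so the threshold is first crossed at n = 11.

n = 11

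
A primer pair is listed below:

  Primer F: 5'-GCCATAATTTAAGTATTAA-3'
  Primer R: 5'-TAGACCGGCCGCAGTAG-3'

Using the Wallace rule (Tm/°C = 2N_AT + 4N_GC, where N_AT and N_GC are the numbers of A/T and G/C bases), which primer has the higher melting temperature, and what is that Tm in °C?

Primer F: A+T=15, G+C=4 → Tm = 2(15)+4(4) = 46°C
Primer R: A+T=6, G+C=11 → Tm = 2(6)+4(11) = 56°C
46°C vs 56°C → primer R is higher.

Primer R, 56°C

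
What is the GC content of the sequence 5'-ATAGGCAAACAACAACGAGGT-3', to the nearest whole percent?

43%

Base counts: T=2, A=10, C=4, G=5
G+C = 5 + 4 = 9 out of 21 bases
%GC = 9/21 × 100 = 42.86% ≈ 43%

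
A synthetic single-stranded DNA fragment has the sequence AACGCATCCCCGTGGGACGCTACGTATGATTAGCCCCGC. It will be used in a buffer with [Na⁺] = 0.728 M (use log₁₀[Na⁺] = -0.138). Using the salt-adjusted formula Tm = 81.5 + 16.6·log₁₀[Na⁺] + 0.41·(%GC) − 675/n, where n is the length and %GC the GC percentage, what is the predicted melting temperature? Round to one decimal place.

Length n = 39. Scanning the sequence gives C=14, G=10, T=7, A=8.
G+C = 24, so %GC = 24/39 × 100 = 61.538%
Salt term: 16.6 × (-0.138) = -2.291
GC term: 0.41 × 61.538 = 25.231; length term: −675/39 = −17.308
Tm = 81.5 + (-2.291) + 25.231 − 17.308 = 87.132 → 87.1°C

87.1°C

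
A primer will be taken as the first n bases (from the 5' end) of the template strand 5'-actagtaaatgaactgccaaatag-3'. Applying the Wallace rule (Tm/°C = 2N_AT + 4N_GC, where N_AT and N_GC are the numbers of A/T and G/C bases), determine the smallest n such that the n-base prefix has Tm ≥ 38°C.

First 14 bases: ACTAGTAAATGAAC → Tm = 36°C (< 38°C)
First 15 bases: ACTAGTAAATGAACT → Tm = 38°C (≥ 38°C)
Since every base adds ≥2°C, Tm only increases with n, so the threshold is first crossed at n = 15.

n = 15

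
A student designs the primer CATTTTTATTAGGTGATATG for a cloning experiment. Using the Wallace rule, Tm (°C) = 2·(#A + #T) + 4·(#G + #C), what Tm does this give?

Scanning the sequence gives C=1, T=10, G=4, A=5.
A+T = 15, G+C = 5
Tm = 4·5 + 2·15 = 20 + 30 = 50°C

50°C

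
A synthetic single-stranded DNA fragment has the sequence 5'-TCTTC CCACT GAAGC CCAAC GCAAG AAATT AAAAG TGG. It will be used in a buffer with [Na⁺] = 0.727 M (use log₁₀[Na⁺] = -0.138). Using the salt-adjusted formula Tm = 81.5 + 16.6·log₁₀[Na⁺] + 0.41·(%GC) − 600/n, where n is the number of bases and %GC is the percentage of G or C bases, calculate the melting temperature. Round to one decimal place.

81.8°C

Length n = 38. Base counts: G=7, T=7, C=10, A=14
G+C = 17, so %GC = 17/38 × 100 = 44.737%
Salt term: 16.6 × (-0.138) = -2.291
GC term: 0.41 × 44.737 = 18.342; length term: −600/38 = −15.789
Tm = 81.5 + (-2.291) + 18.342 − 15.789 = 81.762 → 81.8°C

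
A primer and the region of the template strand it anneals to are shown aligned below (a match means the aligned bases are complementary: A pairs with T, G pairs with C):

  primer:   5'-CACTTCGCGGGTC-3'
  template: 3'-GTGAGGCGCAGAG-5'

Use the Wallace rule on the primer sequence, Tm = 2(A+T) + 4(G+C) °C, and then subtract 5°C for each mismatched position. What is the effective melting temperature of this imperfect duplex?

Primer base counts: A=1, T=3, G=4, C=5 → A+T=4, G+C=9
Perfect-match Tm = 2(4) + 4(9) = 8 + 36 = 44°C
Mismatches (positions where the bases are not complementary): 3 (at positions 5, 10, 11)
Effective Tm = 44 − 3×5 = 44 − 15 = 29°C

29°C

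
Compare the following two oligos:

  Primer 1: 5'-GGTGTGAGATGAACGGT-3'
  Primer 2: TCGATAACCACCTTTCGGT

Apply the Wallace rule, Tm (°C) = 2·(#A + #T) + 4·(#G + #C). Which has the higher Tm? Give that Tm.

Primer 2, 56°C

Primer 1: A+T=8, G+C=9 → Tm = 2(8)+4(9) = 52°C
Primer 2: A+T=10, G+C=9 → Tm = 2(10)+4(9) = 56°C
52°C vs 56°C → primer 2 is higher.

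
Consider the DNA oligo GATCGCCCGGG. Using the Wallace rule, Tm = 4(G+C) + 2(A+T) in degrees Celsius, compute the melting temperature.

40°C

Counting bases: C=4, A=1, T=1, G=5
So N_AT = 2 and N_GC = 9.
Tm = 2×2 + 4×9 = 40°C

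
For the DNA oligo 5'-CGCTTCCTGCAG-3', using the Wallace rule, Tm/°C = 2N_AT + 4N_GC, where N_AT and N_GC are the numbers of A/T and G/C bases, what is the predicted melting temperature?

40°C

Counting bases: T=3, A=1, G=3, C=5
A+T = 4, G+C = 8
Tm = 2(4) + 4(8) = 8 + 32 = 40°C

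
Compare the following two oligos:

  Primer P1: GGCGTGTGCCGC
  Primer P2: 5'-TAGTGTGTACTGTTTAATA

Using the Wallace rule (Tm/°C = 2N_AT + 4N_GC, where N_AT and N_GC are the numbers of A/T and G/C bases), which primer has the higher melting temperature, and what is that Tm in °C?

Primer P1: A+T=2, G+C=10 → Tm = 2(2)+4(10) = 44°C
Primer P2: A+T=14, G+C=5 → Tm = 2(14)+4(5) = 48°C
44°C vs 48°C → primer P2 is higher.

Primer P2, 48°C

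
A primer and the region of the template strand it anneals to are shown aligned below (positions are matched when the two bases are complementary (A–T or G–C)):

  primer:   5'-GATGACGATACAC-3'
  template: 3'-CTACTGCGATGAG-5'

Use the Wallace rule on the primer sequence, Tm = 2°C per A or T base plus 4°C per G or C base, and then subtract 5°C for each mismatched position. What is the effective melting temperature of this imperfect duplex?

28°C

Primer base counts: A=5, T=2, G=3, C=3 → A+T=7, G+C=6
Perfect-match Tm = 2(7) + 4(6) = 14 + 24 = 38°C
Mismatches (positions where the bases are not complementary): 2 (at positions 8, 12)
Effective Tm = 38 − 2×5 = 38 − 10 = 28°C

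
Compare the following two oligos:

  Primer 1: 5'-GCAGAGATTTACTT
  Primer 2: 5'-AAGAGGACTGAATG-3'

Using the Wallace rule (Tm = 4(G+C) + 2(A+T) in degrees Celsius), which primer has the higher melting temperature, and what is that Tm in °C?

Primer 1: A+T=9, G+C=5 → Tm = 2(9)+4(5) = 38°C
Primer 2: A+T=8, G+C=6 → Tm = 2(8)+4(6) = 40°C
38°C vs 40°C → primer 2 is higher.

Primer 2, 40°C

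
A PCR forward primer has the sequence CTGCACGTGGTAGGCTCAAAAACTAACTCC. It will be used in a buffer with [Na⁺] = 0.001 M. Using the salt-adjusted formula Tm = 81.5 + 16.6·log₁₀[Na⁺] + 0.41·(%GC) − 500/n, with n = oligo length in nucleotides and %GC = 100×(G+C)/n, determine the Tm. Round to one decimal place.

Length n = 30. G=6, A=9, C=9, T=6
G+C = 15, so %GC = 15/30 × 100 = 50%
Salt term: 16.6 × (-3) = -49.8
GC term: 0.41 × 50 = 20.5; length term: −500/30 = −16.667
Tm = 81.5 + (-49.8) + 20.5 − 16.667 = 35.533 → 35.5°C

35.5°C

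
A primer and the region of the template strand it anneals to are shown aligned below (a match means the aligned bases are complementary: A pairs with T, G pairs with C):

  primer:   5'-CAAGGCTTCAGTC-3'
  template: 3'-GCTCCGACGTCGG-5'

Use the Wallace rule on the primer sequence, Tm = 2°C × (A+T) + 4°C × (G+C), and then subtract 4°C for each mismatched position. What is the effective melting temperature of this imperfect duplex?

28°C

Primer base counts: A=3, T=3, G=3, C=4 → A+T=6, G+C=7
Perfect-match Tm = 2(6) + 4(7) = 12 + 28 = 40°C
Mismatches (positions where the bases are not complementary): 3 (at positions 2, 8, 12)
Effective Tm = 40 − 3×4 = 40 − 12 = 28°C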